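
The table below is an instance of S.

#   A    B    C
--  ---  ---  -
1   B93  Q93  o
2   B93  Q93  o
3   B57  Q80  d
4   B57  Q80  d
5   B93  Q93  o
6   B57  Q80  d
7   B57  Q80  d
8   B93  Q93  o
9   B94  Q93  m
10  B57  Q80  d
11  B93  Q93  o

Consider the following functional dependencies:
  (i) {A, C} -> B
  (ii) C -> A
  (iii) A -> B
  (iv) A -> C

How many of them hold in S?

(i) {A, C} -> B: every LHS value maps to a single RHS value — holds.
(ii) C -> A: every LHS value maps to a single RHS value — holds.
(iii) A -> B: every LHS value maps to a single RHS value — holds.
(iv) A -> C: every LHS value maps to a single RHS value — holds.
4 of the 4 dependencies hold.

4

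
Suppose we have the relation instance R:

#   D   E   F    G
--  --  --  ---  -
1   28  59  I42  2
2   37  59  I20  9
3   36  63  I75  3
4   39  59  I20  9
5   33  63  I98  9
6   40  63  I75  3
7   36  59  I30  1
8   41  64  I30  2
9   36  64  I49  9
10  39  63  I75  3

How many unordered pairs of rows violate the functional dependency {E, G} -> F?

0

(E=59, G=9): all 2 rows agree on F — 0 pairs.
(E=63, G=3): all 3 rows agree on F — 0 pairs.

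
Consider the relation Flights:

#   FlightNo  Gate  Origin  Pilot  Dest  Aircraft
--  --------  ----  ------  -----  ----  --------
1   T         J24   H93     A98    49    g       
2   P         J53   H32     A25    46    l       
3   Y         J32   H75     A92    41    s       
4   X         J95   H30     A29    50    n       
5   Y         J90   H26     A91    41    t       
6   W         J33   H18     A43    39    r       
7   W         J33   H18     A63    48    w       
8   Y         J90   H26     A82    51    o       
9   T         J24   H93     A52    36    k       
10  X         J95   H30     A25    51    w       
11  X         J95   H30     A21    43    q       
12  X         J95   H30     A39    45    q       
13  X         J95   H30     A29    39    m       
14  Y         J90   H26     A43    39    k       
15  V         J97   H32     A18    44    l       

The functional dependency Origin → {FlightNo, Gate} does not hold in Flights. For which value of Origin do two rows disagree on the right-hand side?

H32

Origin=H93: rows 1, 9 → {FlightNo,Gate} = (T, J24), (T, J24) ✓
Origin=H32: rows 2, 15 → {FlightNo,Gate} takes values {(P, J53), (V, J97)} — violation
Origin=H75: row 3 → {FlightNo,Gate} = (Y, J32) ✓
Origin=H30: rows 4, 10, 11, 12, 13 → {FlightNo,Gate} = (X, J95), (X, J95), (X, J95), (X, J95), (X, J95) ✓
Origin=H26: rows 5, 8, 14 → {FlightNo,Gate} = (Y, J90), (Y, J90), (Y, J90) ✓
Origin=H18: rows 6, 7 → {FlightNo,Gate} = (W, J33), (W, J33) ✓
The only Origin value with inconsistent RHS is Origin=H32.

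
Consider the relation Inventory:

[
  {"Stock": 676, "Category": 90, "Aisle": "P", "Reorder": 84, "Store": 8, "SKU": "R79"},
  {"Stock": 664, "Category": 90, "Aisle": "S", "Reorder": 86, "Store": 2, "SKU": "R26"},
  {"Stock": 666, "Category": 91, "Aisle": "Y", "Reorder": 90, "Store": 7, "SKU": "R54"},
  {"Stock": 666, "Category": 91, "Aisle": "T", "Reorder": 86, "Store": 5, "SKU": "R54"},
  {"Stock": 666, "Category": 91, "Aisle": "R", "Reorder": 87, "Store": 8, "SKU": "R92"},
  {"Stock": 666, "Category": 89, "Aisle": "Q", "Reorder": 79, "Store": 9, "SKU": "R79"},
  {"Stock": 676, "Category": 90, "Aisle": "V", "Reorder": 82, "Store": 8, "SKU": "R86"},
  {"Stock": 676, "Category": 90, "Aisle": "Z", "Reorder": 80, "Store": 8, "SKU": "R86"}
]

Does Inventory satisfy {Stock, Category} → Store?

No

(Stock=676, Category=90): 3 rows → Store = 8, 8, 8 ✓
(Stock=664, Category=90): 1 row → Store = 2 ✓
(Stock=666, Category=91): 3 rows → Store takes values {7, 5, 8} — violation
(Stock=666, Category=89): 1 row → Store = 9 ✓
Two rows agree on {Stock, Category} but differ on Store, so {Stock, Category} → Store does not hold.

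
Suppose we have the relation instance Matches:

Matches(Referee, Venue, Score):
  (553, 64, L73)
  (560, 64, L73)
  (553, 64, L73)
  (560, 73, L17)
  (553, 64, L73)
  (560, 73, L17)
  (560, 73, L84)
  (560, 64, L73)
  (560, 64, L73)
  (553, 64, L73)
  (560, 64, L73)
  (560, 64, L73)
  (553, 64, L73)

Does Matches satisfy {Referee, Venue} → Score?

(Referee=553, Venue=64): 5 rows → Score = L73, L73, L73, L73, L73 ✓
(Referee=560, Venue=64): 5 rows → Score = L73, L73, L73, L73, L73 ✓
(Referee=560, Venue=73): 3 rows → Score takes values {L17, L84} — violation
Two rows agree on {Referee, Venue} but differ on Score, so {Referee, Venue} → Score does not hold.

No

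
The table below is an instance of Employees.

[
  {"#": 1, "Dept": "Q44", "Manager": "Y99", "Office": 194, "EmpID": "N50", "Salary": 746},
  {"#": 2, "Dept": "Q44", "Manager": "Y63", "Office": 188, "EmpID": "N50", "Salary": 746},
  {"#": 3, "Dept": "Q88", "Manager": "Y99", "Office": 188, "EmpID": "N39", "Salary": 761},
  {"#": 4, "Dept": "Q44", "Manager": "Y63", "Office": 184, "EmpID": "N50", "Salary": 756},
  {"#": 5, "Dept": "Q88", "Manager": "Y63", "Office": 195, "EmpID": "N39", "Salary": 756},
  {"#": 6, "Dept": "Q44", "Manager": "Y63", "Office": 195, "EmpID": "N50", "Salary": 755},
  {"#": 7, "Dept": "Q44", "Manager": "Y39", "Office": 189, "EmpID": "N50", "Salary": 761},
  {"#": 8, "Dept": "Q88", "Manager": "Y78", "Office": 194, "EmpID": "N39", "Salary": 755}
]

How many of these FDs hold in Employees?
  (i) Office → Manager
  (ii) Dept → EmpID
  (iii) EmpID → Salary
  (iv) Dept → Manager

(i) Office → Manager: Office=194: rows 1, 8 → Manager takes values {Y99, Y78} — violation; Office=188: rows 2, 3 → Manager takes values {Y63, Y99} — violation — fails.
(ii) Dept → EmpID: every LHS value maps to a single RHS value — holds.
(iii) EmpID → Salary: EmpID=N50: rows 1, 2, 4, 6, 7 → Salary takes values {746, 756, 755, 761} — violation; EmpID=N39: rows 3, 5, 8 → Salary takes values {761, 756, 755} — violation — fails.
(iv) Dept → Manager: Dept=Q44: rows 1, 2, 4, 6, 7 → Manager takes values {Y99, Y63, Y39} — violation; Dept=Q88: rows 3, 5, 8 → Manager takes values {Y99, Y63, Y78} — violation — fails.
1 of the 4 dependencies holds.

1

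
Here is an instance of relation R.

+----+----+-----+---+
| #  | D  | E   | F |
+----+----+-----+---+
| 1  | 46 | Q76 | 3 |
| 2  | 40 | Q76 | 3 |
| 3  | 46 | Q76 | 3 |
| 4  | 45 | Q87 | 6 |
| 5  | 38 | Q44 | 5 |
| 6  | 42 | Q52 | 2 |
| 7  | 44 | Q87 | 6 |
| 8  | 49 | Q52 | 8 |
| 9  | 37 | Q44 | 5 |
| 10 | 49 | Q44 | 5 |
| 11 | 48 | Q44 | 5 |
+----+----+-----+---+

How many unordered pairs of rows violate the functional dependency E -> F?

E=Q76: all 3 rows agree on F — 0 pairs.
E=Q87: all 2 rows agree on F — 0 pairs.
E=Q44: all 4 rows agree on F — 0 pairs.
E=Q52: violating pairs (6,8) — 1 pair.

1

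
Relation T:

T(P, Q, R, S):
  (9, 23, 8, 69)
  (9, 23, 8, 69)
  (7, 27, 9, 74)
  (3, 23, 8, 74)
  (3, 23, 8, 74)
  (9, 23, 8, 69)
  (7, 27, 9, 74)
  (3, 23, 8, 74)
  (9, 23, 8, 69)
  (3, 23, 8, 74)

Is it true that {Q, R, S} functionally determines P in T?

(Q=23, R=8, S=69): 4 rows → P = 9, 9, 9, 9 ✓
(Q=27, R=9, S=74): 2 rows → P = 7, 7 ✓
(Q=23, R=8, S=74): 4 rows → P = 3, 3, 3, 3 ✓
Every {Q, R, S} value is associated with a single P value, so {Q, R, S} -> P holds.

Yes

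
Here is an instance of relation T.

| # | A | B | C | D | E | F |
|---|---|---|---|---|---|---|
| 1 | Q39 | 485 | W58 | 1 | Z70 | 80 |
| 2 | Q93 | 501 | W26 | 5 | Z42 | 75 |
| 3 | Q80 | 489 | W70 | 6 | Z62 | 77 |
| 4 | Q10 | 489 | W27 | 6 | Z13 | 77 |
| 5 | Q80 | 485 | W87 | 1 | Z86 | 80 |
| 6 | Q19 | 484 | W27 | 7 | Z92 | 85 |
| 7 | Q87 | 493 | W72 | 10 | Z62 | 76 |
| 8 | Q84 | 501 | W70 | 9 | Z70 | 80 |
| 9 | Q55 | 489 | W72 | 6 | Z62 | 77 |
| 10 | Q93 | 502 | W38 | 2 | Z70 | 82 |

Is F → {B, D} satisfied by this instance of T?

No

F=80: rows 1, 5, 8 → {B,D} takes values {(485, 1), (501, 9)} — violation
F=75: row 2 → {B,D} = (501, 5) ✓
F=77: rows 3, 4, 9 → {B,D} = (489, 6), (489, 6), (489, 6) ✓
F=85: row 6 → {B,D} = (484, 7) ✓
F=76: row 7 → {B,D} = (493, 10) ✓
F=82: row 10 → {B,D} = (502, 2) ✓
Two rows agree on F but differ on {B, D}, so F → {B, D} does not hold.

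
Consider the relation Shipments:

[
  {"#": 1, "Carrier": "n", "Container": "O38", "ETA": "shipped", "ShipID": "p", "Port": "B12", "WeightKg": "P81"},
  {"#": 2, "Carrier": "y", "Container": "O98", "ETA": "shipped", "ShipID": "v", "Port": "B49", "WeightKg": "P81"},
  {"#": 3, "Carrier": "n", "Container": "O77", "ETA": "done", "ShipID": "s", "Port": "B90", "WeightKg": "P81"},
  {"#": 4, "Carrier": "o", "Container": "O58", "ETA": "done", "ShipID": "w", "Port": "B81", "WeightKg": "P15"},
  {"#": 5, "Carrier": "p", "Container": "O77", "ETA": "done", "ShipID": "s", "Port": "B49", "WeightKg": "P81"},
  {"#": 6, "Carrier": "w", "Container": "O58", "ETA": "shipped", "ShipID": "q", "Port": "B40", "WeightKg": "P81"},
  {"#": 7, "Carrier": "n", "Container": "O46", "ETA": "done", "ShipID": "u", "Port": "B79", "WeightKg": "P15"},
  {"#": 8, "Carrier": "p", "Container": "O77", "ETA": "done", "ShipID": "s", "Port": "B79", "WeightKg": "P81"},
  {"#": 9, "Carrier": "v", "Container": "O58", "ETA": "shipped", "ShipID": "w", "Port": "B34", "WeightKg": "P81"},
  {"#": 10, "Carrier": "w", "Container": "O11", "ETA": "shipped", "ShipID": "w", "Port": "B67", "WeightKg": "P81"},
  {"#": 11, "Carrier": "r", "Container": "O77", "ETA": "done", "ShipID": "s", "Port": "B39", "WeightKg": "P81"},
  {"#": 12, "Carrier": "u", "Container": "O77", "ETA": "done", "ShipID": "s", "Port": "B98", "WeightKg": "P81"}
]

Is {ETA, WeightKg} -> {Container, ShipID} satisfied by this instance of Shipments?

(ETA=shipped, WeightKg=P81): rows 1, 2, 6, 9, 10 → {Container,ShipID} takes values {(O38, p), (O98, v), (O58, q), (O58, w), (O11, w)} — violation
(ETA=done, WeightKg=P81): rows 3, 5, 8, 11, 12 → {Container,ShipID} = (O77, s), (O77, s), (O77, s), (O77, s), (O77, s) ✓
(ETA=done, WeightKg=P15): rows 4, 7 → {Container,ShipID} takes values {(O58, w), (O46, u)} — violation
Two rows agree on {ETA, WeightKg} but differ on {Container, ShipID}, so {ETA, WeightKg} -> {Container, ShipID} does not hold.

No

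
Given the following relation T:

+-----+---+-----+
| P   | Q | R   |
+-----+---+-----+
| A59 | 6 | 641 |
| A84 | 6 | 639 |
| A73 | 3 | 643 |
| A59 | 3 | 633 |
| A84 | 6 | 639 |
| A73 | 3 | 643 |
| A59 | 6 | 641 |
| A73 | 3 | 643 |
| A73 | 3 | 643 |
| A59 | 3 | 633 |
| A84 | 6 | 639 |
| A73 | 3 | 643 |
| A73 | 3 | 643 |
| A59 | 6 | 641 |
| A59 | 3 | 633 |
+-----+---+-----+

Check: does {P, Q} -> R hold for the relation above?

Yes

(P=A59, Q=6): 3 rows → R = 641, 641, 641 ✓
(P=A84, Q=6): 3 rows → R = 639, 639, 639 ✓
(P=A73, Q=3): 6 rows → R = 643, 643, 643, 643, 643, 643 ✓
(P=A59, Q=3): 3 rows → R = 633, 633, 633 ✓
Every {P, Q} value is associated with a single R value, so {P, Q} -> R holds.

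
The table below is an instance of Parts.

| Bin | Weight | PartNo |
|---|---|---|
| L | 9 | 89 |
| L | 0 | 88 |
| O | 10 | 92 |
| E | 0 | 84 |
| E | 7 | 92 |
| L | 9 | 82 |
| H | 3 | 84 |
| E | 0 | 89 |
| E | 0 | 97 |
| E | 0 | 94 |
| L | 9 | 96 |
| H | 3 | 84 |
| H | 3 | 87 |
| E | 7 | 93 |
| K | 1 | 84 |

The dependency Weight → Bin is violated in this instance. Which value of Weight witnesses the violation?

Weight=9: 3 rows → Bin = L, L, L ✓
Weight=0: 5 rows → Bin takes values {L, E} — violation
Weight=10: 1 row → Bin = O ✓
Weight=7: 2 rows → Bin = E, E ✓
Weight=3: 3 rows → Bin = H, H, H ✓
Weight=1: 1 row → Bin = K ✓
The only Weight value with inconsistent Bin is Weight=0.

0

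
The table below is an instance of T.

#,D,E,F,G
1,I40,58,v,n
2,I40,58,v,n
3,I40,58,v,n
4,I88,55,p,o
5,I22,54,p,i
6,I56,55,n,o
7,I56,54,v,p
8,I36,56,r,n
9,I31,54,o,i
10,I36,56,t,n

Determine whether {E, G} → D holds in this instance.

(E=58, G=n): rows 1, 2, 3 → D = I40, I40, I40 ✓
(E=55, G=o): rows 4, 6 → D takes values {I88, I56} — violation
(E=54, G=i): rows 5, 9 → D takes values {I22, I31} — violation
(E=54, G=p): row 7 → D = I56 ✓
(E=56, G=n): rows 8, 10 → D = I36, I36 ✓
Two rows agree on {E, G} but differ on D, so {E, G} → D does not hold.

No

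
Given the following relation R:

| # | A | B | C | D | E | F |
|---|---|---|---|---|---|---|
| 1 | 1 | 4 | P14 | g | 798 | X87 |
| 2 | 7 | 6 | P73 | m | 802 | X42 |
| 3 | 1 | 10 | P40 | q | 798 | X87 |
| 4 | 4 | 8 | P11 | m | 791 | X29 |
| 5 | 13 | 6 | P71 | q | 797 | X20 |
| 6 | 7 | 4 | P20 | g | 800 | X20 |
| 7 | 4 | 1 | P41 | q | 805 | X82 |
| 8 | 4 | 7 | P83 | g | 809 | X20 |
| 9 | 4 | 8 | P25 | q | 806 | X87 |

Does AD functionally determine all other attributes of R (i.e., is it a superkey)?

Rows 7 and 9 have the same AD value (A=4, D=q) but are distinct tuples, so AD does not determine every attribute — not a superkey.

No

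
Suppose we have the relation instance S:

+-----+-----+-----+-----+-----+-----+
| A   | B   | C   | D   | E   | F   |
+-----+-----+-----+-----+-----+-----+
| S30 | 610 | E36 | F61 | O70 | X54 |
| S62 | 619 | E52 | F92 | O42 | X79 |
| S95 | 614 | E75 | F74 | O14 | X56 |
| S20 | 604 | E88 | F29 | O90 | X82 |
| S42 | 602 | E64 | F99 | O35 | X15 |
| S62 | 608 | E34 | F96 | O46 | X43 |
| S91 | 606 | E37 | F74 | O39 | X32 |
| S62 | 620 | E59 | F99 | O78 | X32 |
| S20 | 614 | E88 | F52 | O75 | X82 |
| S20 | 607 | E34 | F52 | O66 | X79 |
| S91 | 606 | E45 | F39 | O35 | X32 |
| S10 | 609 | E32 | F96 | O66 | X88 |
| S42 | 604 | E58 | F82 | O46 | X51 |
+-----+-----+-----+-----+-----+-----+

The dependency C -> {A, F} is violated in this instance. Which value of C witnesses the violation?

E34

C=E36: 1 row → {A,F} = (S30, X54) ✓
C=E52: 1 row → {A,F} = (S62, X79) ✓
C=E75: 1 row → {A,F} = (S95, X56) ✓
C=E88: 2 rows → {A,F} = (S20, X82), (S20, X82) ✓
C=E64: 1 row → {A,F} = (S42, X15) ✓
C=E34: 2 rows → {A,F} takes values {(S62, X43), (S20, X79)} — violation
C=E37: 1 row → {A,F} = (S91, X32) ✓
C=E59: 1 row → {A,F} = (S62, X32) ✓
C=E45: 1 row → {A,F} = (S91, X32) ✓
C=E32: 1 row → {A,F} = (S10, X88) ✓
C=E58: 1 row → {A,F} = (S42, X51) ✓
The only C value with inconsistent RHS is C=E34.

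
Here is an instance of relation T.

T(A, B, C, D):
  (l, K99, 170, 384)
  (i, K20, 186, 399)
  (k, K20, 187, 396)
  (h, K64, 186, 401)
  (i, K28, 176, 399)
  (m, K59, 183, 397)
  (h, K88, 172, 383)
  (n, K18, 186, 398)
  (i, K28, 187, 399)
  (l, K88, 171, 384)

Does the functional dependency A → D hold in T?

A=l: 2 rows → D = 384, 384 ✓
A=i: 3 rows → D = 399, 399, 399 ✓
A=k: 1 row → D = 396 ✓
A=h: 2 rows → D takes values {401, 383} — violation
A=m: 1 row → D = 397 ✓
A=n: 1 row → D = 398 ✓
Two rows agree on A but differ on D, so A → D does not hold.

No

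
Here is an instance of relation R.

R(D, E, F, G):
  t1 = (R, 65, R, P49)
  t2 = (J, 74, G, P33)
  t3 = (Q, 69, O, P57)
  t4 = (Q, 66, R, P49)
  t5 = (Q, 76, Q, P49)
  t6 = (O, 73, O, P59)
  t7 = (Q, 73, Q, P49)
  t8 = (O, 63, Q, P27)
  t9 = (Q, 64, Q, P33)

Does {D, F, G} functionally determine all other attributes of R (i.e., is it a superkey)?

No

Rows 5 and 7 have the same {D, F, G} value (D=Q, F=Q, G=P49) but are distinct tuples, so {D, F, G} does not determine every attribute — not a superkey.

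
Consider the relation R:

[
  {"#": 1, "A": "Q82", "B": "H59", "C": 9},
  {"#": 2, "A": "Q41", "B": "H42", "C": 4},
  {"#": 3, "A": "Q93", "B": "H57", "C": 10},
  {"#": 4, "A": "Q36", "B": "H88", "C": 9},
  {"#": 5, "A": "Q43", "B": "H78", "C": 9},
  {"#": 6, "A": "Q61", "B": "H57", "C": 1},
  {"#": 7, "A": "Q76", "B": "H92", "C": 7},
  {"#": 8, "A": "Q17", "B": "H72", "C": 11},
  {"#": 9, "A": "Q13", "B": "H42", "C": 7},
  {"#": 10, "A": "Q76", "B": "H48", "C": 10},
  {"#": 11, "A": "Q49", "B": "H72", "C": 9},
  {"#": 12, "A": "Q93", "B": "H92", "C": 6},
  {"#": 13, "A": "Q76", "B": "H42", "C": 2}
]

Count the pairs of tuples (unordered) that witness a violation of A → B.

4

A=Q93: violating pairs (3,12) — 1 pair.
A=Q76: violating pairs (7,10), (7,13), (10,13) — 3 pairs.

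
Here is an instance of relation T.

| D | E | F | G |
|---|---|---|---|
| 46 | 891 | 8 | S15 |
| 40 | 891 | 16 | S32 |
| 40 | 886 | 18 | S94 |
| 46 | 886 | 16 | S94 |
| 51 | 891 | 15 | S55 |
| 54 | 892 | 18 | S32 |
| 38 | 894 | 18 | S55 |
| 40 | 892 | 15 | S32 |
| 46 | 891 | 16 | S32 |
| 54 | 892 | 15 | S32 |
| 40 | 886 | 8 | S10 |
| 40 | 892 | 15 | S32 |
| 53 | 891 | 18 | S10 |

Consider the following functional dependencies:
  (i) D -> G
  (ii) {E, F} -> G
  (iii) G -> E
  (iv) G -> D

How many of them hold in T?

1

(i) D -> G: D=46: 3 rows → G takes values {S15, S94, S32} — violation; D=40: 5 rows → G takes values {S32, S94, S10} — violation — fails.
(ii) {E, F} -> G: every LHS value maps to a single RHS value — holds.
(iii) G -> E: G=S32: 6 rows → E takes values {891, 892} — violation; G=S55: 2 rows → E takes values {891, 894} — violation; G=S10: 2 rows → E takes values {886, 891} — violation — fails.
(iv) G -> D: G=S32: 6 rows → D takes values {40, 54, 46} — violation; G=S94: 2 rows → D takes values {40, 46} — violation; G=S55: 2 rows → D takes values {51, 38} — violation; G=S10: 2 rows → D takes values {40, 53} — violation — fails.
1 of the 4 dependencies holds.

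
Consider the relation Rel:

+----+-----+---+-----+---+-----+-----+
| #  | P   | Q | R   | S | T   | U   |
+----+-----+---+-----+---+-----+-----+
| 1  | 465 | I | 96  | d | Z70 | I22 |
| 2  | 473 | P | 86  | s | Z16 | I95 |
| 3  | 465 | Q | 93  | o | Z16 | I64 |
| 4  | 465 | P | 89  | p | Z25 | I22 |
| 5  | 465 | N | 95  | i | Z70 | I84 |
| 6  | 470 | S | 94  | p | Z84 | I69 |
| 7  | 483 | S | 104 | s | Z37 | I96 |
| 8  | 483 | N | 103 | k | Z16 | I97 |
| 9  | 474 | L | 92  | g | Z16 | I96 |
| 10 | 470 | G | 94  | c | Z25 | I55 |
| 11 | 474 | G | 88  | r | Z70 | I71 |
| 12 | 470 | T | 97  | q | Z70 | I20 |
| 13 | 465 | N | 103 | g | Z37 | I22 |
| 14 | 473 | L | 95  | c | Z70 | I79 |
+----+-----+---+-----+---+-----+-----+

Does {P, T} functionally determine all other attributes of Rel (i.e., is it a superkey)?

No

Rows 1 and 5 have the same {P, T} value (P=465, T=Z70) but are distinct tuples, so {P, T} does not determine every attribute — not a superkey.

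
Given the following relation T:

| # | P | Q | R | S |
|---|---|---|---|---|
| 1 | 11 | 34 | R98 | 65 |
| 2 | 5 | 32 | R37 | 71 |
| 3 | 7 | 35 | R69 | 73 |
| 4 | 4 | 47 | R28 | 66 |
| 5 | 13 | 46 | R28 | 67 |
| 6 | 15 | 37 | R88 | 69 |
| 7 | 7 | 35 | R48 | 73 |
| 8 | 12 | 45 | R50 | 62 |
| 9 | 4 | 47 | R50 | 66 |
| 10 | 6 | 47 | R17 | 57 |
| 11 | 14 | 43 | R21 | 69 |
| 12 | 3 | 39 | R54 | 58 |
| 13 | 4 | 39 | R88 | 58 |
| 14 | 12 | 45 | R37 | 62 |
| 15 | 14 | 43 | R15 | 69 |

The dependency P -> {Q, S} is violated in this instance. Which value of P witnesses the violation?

P=11: row 1 → {Q,S} = (34, 65) ✓
P=5: row 2 → {Q,S} = (32, 71) ✓
P=7: rows 3, 7 → {Q,S} = (35, 73), (35, 73) ✓
P=4: rows 4, 9, 13 → {Q,S} takes values {(47, 66), (39, 58)} — violation
P=13: row 5 → {Q,S} = (46, 67) ✓
P=15: row 6 → {Q,S} = (37, 69) ✓
P=12: rows 8, 14 → {Q,S} = (45, 62), (45, 62) ✓
P=6: row 10 → {Q,S} = (47, 57) ✓
P=14: rows 11, 15 → {Q,S} = (43, 69), (43, 69) ✓
P=3: row 12 → {Q,S} = (39, 58) ✓
The only P value with inconsistent RHS is P=4.

4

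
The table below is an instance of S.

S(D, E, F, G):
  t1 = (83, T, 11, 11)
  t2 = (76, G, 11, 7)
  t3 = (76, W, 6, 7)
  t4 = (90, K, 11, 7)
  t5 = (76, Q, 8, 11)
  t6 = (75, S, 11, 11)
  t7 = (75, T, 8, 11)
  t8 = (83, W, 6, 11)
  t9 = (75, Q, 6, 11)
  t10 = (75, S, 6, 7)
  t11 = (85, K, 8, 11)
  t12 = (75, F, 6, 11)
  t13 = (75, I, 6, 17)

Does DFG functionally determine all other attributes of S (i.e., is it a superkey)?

Rows 9 and 12 have the same DFG value (D=75, F=6, G=11) but are distinct tuples, so DFG does not determine every attribute — not a superkey.

No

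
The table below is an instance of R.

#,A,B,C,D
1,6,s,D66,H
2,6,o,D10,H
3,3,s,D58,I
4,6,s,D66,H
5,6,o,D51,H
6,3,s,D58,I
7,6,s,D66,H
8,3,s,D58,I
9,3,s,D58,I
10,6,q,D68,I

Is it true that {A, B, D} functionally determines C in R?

No

(A=6, B=s, D=H): rows 1, 4, 7 → C = D66, D66, D66 ✓
(A=6, B=o, D=H): rows 2, 5 → C takes values {D10, D51} — violation
(A=3, B=s, D=I): rows 3, 6, 8, 9 → C = D58, D58, D58, D58 ✓
(A=6, B=q, D=I): row 10 → C = D68 ✓
Two rows agree on {A, B, D} but differ on C, so {A, B, D} -> C does not hold.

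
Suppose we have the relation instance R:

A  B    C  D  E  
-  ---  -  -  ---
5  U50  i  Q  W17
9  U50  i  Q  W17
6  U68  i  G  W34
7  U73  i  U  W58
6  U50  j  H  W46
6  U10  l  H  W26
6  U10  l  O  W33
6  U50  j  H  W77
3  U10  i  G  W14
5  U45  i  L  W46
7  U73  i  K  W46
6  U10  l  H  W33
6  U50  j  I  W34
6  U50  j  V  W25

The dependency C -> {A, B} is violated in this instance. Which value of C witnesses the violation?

C=i: 7 rows → {A,B} takes values {(5, U50), (9, U50), (6, U68), (7, U73), (3, U10), (5, U45)} — violation
C=j: 4 rows → {A,B} = (6, U50), (6, U50), (6, U50), (6, U50) ✓
C=l: 3 rows → {A,B} = (6, U10), (6, U10), (6, U10) ✓
The only C value with inconsistent RHS is C=i.

i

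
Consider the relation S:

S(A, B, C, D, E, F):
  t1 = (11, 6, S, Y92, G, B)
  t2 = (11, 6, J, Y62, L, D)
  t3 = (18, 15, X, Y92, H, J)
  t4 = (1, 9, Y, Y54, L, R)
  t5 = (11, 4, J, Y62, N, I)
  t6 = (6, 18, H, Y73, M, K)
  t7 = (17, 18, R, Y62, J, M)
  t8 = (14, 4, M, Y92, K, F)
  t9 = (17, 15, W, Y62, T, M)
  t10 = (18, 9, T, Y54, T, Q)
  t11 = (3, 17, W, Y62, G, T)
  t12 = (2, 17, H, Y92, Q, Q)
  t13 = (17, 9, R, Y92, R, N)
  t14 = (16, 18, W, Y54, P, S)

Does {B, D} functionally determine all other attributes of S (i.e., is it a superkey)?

No

Rows 4 and 10 have the same {B, D} value (B=9, D=Y54) but are distinct tuples, so {B, D} does not determine every attribute — not a superkey.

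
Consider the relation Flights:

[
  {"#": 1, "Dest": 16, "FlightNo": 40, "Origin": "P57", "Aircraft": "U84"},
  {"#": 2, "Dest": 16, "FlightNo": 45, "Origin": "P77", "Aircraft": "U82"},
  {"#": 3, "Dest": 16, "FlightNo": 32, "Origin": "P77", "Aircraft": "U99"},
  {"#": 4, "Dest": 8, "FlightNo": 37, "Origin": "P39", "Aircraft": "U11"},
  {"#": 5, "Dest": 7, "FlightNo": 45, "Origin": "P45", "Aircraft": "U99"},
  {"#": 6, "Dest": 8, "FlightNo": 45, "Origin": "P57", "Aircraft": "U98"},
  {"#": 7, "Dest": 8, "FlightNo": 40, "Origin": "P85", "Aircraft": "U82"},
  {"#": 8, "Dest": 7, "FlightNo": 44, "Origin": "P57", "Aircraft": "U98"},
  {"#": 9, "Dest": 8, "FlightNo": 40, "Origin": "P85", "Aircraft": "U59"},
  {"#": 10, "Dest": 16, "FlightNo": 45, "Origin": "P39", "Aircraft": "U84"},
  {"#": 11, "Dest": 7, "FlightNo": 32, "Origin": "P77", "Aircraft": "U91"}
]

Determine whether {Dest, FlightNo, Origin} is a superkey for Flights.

Rows 7 and 9 have the same {Dest, FlightNo, Origin} value (Dest=8, FlightNo=40, Origin=P85) but are distinct tuples, so {Dest, FlightNo, Origin} does not determine every attribute — not a superkey.

No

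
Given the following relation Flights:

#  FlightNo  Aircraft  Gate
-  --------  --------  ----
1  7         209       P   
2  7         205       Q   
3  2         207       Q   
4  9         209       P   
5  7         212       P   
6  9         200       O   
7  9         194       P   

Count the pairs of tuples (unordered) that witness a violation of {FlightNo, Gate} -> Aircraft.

2

(FlightNo=7, Gate=P): violating pairs (1,5) — 1 pair.
(FlightNo=9, Gate=P): violating pairs (4,7) — 1 pair.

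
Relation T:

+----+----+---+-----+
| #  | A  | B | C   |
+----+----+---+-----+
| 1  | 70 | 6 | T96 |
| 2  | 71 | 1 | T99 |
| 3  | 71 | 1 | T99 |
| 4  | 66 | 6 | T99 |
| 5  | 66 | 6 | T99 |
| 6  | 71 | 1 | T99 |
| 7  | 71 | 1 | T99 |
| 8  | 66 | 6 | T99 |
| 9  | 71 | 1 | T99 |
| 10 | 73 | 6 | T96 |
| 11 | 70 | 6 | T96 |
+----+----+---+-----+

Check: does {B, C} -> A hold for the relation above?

(B=6, C=T96): rows 1, 10, 11 → A takes values {70, 73} — violation
(B=1, C=T99): rows 2, 3, 6, 7, 9 → A = 71, 71, 71, 71, 71 ✓
(B=6, C=T99): rows 4, 5, 8 → A = 66, 66, 66 ✓
Two rows agree on {B, C} but differ on A, so {B, C} -> A does not hold.

No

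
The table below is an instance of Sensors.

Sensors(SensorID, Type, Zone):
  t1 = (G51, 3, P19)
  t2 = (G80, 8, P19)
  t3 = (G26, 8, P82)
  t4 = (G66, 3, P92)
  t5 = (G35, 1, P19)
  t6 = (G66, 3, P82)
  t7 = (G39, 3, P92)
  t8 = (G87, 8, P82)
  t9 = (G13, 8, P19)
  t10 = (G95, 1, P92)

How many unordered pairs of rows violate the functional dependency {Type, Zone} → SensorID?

(Type=8, Zone=P19): violating pairs (2,9) — 1 pair.
(Type=8, Zone=P82): violating pairs (3,8) — 1 pair.
(Type=3, Zone=P92): violating pairs (4,7) — 1 pair.

3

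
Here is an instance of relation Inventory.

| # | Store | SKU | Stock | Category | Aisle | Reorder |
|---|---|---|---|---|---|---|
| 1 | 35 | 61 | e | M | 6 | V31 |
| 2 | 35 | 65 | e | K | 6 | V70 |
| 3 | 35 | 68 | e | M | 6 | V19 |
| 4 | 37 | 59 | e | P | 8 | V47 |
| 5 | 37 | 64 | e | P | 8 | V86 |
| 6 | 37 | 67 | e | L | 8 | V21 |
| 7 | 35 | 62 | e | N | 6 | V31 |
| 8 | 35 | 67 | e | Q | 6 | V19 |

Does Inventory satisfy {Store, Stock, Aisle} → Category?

(Store=35, Stock=e, Aisle=6): rows 1, 2, 3, 7, 8 → Category takes values {M, K, N, Q} — violation
(Store=37, Stock=e, Aisle=8): rows 4, 5, 6 → Category takes values {P, L} — violation
Two rows agree on {Store, Stock, Aisle} but differ on Category, so {Store, Stock, Aisle} → Category does not hold.

No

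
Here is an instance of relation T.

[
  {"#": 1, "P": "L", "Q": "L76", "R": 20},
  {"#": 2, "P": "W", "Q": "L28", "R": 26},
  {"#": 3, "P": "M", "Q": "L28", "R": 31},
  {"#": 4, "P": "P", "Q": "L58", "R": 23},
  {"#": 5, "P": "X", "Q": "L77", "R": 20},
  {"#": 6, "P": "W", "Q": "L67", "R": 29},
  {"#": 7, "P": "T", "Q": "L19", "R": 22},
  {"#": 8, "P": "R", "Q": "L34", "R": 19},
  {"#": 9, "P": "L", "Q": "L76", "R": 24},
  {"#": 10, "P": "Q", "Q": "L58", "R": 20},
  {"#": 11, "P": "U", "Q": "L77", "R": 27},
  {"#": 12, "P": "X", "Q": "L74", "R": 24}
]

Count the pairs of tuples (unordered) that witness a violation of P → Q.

2

P=L: all 2 rows agree on Q — 0 pairs.
P=W: violating pairs (2,6) — 1 pair.
P=X: violating pairs (5,12) — 1 pair.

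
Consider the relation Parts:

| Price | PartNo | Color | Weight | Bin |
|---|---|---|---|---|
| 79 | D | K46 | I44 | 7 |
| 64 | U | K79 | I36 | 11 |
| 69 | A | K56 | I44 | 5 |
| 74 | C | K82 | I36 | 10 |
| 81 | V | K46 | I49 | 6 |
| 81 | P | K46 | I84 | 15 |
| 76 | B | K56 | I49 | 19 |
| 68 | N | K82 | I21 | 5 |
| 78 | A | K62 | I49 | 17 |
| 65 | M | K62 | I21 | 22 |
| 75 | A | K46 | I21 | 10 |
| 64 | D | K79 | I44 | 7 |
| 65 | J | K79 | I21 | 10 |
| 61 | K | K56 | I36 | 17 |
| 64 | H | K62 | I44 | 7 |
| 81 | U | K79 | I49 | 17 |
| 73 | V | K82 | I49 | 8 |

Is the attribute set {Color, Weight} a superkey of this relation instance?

All 17 rows have distinct {Color, Weight} values, so {Color, Weight} → (all attributes) holds and {Color, Weight} is a superkey.

Yes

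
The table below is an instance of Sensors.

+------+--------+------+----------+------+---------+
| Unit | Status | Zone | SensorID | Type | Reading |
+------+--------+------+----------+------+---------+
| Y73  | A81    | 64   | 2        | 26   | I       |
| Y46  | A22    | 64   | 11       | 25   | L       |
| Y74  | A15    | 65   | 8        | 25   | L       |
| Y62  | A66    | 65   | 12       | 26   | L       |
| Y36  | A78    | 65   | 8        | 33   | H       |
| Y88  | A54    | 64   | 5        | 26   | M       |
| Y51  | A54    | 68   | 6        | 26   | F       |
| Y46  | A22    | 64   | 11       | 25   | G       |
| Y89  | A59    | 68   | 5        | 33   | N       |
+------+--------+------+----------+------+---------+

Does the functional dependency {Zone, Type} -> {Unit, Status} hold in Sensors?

No

(Zone=64, Type=26): 2 rows → {Unit,Status} takes values {(Y73, A81), (Y88, A54)} — violation
(Zone=64, Type=25): 2 rows → {Unit,Status} = (Y46, A22), (Y46, A22) ✓
(Zone=65, Type=25): 1 row → {Unit,Status} = (Y74, A15) ✓
(Zone=65, Type=26): 1 row → {Unit,Status} = (Y62, A66) ✓
(Zone=65, Type=33): 1 row → {Unit,Status} = (Y36, A78) ✓
(Zone=68, Type=26): 1 row → {Unit,Status} = (Y51, A54) ✓
(Zone=68, Type=33): 1 row → {Unit,Status} = (Y89, A59) ✓
Two rows agree on {Zone, Type} but differ on {Unit, Status}, so {Zone, Type} -> {Unit, Status} does not hold.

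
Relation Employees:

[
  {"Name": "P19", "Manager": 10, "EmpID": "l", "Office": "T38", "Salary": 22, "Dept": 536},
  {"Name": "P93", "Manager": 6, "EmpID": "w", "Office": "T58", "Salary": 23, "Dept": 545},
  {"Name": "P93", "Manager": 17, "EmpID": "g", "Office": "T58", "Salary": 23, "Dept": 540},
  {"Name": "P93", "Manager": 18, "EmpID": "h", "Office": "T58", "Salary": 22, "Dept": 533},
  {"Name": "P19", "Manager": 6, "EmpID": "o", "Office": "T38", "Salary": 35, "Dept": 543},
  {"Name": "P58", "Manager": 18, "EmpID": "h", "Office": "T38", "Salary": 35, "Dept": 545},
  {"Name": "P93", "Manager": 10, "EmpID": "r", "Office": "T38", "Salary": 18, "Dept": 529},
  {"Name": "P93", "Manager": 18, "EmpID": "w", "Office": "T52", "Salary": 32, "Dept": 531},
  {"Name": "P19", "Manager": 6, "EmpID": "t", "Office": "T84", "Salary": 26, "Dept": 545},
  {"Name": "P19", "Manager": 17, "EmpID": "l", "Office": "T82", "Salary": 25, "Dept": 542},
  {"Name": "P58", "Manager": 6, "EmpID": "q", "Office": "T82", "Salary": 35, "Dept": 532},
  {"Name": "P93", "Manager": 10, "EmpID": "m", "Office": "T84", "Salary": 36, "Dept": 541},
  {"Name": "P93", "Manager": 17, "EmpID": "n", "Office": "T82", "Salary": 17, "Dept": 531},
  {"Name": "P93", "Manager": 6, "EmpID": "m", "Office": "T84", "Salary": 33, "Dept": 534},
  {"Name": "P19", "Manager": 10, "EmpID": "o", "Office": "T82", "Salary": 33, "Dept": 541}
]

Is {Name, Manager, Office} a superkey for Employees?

Yes

All 15 rows have distinct {Name, Manager, Office} values, so {Name, Manager, Office} → (all attributes) holds and {Name, Manager, Office} is a superkey.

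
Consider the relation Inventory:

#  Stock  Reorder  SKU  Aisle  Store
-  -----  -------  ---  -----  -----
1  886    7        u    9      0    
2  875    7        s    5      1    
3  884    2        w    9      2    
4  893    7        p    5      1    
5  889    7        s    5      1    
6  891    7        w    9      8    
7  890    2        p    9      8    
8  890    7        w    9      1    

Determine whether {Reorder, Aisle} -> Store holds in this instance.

No

(Reorder=7, Aisle=9): rows 1, 6, 8 → Store takes values {0, 8, 1} — violation
(Reorder=7, Aisle=5): rows 2, 4, 5 → Store = 1, 1, 1 ✓
(Reorder=2, Aisle=9): rows 3, 7 → Store takes values {2, 8} — violation
Two rows agree on {Reorder, Aisle} but differ on Store, so {Reorder, Aisle} -> Store does not hold.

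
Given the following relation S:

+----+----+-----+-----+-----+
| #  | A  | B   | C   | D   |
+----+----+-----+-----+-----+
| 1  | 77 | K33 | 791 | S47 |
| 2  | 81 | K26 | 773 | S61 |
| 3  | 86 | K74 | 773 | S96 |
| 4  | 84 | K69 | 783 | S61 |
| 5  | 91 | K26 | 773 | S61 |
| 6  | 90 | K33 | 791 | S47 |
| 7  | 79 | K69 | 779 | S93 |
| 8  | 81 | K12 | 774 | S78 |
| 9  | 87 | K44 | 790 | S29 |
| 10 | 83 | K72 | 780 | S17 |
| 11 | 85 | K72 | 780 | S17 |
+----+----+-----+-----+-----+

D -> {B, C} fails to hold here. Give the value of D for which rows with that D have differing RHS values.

S61

D=S47: rows 1, 6 → {B,C} = (K33, 791), (K33, 791) ✓
D=S61: rows 2, 4, 5 → {B,C} takes values {(K26, 773), (K69, 783)} — violation
D=S96: row 3 → {B,C} = (K74, 773) ✓
D=S93: row 7 → {B,C} = (K69, 779) ✓
D=S78: row 8 → {B,C} = (K12, 774) ✓
D=S29: row 9 → {B,C} = (K44, 790) ✓
D=S17: rows 10, 11 → {B,C} = (K72, 780), (K72, 780) ✓
The only D value with inconsistent RHS is D=S61.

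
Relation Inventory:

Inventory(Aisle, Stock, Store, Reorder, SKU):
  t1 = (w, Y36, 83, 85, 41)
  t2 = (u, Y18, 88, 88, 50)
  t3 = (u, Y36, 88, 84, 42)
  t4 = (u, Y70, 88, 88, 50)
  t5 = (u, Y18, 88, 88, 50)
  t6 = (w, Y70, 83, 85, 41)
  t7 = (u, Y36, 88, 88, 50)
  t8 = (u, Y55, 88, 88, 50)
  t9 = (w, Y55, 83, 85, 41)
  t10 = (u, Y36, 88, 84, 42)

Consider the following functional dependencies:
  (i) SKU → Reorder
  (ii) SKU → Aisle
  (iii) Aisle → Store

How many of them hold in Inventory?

(i) SKU → Reorder: every LHS value maps to a single RHS value — holds.
(ii) SKU → Aisle: every LHS value maps to a single RHS value — holds.
(iii) Aisle → Store: every LHS value maps to a single RHS value — holds.
3 of the 3 dependencies hold.

3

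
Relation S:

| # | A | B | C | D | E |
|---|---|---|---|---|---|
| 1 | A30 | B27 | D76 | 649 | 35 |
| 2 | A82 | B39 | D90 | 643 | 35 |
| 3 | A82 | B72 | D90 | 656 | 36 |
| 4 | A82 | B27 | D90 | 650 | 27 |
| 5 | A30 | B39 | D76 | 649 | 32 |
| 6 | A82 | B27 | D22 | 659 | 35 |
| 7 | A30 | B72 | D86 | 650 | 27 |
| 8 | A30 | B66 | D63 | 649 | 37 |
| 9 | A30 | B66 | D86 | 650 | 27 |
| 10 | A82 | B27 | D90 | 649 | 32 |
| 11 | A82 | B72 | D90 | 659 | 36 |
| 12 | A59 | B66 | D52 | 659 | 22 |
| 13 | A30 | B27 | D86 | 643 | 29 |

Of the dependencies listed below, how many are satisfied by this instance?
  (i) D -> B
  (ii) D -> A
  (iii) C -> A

1

(i) D -> B: D=649: rows 1, 5, 8, 10 → B takes values {B27, B39, B66} — violation; D=643: rows 2, 13 → B takes values {B39, B27} — violation; D=650: rows 4, 7, 9 → B takes values {B27, B72, B66} — violation; D=659: rows 6, 11, 12 → B takes values {B27, B72, B66} — violation — fails.
(ii) D -> A: D=649: rows 1, 5, 8, 10 → A takes values {A30, A82} — violation; D=643: rows 2, 13 → A takes values {A82, A30} — violation; D=650: rows 4, 7, 9 → A takes values {A82, A30} — violation; D=659: rows 6, 11, 12 → A takes values {A82, A59} — violation — fails.
(iii) C -> A: every LHS value maps to a single RHS value — holds.
1 of the 3 dependencies holds.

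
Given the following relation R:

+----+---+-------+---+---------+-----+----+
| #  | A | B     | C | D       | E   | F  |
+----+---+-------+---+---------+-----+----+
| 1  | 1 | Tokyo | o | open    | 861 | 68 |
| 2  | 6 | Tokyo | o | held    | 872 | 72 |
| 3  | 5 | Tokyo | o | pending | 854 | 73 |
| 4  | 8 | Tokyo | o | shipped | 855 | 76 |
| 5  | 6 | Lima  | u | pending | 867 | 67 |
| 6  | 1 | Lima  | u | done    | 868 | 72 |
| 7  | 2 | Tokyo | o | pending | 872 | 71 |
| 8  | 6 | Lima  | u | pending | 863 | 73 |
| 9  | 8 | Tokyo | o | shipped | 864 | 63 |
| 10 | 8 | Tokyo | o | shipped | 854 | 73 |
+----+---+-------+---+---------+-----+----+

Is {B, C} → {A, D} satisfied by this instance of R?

No

(B=Tokyo, C=o): rows 1, 2, 3, 4, 7, 9, 10 → {A,D} takes values {(1, open), (6, held), (5, pending), (8, shipped), (2, pending)} — violation
(B=Lima, C=u): rows 5, 6, 8 → {A,D} takes values {(6, pending), (1, done)} — violation
Two rows agree on {B, C} but differ on {A, D}, so {B, C} → {A, D} does not hold.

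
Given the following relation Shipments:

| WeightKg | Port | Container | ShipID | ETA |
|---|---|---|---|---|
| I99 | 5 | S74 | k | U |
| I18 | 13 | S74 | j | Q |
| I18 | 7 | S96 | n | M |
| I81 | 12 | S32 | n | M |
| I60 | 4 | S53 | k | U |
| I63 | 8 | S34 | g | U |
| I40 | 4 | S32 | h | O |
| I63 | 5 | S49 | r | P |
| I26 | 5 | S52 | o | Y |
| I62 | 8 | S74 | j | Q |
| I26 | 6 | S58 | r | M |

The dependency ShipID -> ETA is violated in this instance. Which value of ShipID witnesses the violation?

r

ShipID=k: 2 rows → ETA = U, U ✓
ShipID=j: 2 rows → ETA = Q, Q ✓
ShipID=n: 2 rows → ETA = M, M ✓
ShipID=g: 1 row → ETA = U ✓
ShipID=h: 1 row → ETA = O ✓
ShipID=r: 2 rows → ETA takes values {P, M} — violation
ShipID=o: 1 row → ETA = Y ✓
The only ShipID value with inconsistent ETA is ShipID=r.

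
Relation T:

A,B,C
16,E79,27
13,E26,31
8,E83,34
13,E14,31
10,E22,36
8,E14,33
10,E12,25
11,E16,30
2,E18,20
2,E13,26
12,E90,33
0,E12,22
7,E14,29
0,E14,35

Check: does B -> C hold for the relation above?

B=E79: 1 row → C = 27 ✓
B=E26: 1 row → C = 31 ✓
B=E83: 1 row → C = 34 ✓
B=E14: 4 rows → C takes values {31, 33, 29, 35} — violation
B=E22: 1 row → C = 36 ✓
B=E12: 2 rows → C takes values {25, 22} — violation
B=E16: 1 row → C = 30 ✓
B=E18: 1 row → C = 20 ✓
B=E13: 1 row → C = 26 ✓
B=E90: 1 row → C = 33 ✓
Two rows agree on B but differ on C, so B -> C does not hold.

No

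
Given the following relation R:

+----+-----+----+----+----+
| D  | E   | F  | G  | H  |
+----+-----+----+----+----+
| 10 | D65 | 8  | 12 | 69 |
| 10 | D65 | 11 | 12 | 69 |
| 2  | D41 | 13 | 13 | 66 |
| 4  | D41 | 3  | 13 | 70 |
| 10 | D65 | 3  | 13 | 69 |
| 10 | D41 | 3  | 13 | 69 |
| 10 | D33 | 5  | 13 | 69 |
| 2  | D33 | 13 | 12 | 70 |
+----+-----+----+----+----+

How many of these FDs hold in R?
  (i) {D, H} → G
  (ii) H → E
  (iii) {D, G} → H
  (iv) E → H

(i) {D, H} → G: (D=10, H=69): 5 rows → G takes values {12, 13} — violation — fails.
(ii) H → E: H=69: 5 rows → E takes values {D65, D41, D33} — violation; H=70: 2 rows → E takes values {D41, D33} — violation — fails.
(iii) {D, G} → H: every LHS value maps to a single RHS value — holds.
(iv) E → H: E=D41: 3 rows → H takes values {66, 70, 69} — violation; E=D33: 2 rows → H takes values {69, 70} — violation — fails.
1 of the 4 dependencies holds.

1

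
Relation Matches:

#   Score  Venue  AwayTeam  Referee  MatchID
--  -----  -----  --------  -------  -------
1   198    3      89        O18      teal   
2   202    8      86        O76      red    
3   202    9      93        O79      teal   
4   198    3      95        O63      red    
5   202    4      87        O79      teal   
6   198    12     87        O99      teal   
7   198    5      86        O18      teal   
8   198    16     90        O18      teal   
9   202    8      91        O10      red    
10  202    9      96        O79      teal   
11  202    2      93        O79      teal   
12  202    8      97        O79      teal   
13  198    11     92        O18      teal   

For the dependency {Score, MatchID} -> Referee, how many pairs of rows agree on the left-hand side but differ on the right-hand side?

(Score=198, MatchID=teal): violating pairs (1,6), (6,7), (6,8), (6,13) — 4 pairs.
(Score=202, MatchID=red): violating pairs (2,9) — 1 pair.
(Score=202, MatchID=teal): all 5 rows agree on Referee — 0 pairs.

5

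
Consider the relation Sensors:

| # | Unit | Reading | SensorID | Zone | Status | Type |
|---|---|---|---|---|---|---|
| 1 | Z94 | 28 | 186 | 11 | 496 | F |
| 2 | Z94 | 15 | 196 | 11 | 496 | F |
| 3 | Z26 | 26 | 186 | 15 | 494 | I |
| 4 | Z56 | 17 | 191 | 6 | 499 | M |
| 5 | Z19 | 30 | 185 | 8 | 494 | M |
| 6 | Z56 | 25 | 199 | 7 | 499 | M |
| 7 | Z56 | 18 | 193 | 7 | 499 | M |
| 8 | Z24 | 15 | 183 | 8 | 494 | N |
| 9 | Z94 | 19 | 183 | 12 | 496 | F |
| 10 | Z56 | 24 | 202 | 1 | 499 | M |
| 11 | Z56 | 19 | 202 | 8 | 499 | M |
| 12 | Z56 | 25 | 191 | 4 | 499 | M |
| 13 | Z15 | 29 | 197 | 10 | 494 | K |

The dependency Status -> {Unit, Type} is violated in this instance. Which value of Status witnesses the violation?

Status=496: rows 1, 2, 9 → {Unit,Type} = (Z94, F), (Z94, F), (Z94, F) ✓
Status=494: rows 3, 5, 8, 13 → {Unit,Type} takes values {(Z26, I), (Z19, M), (Z24, N), (Z15, K)} — violation
Status=499: rows 4, 6, 7, 10, 11, 12 → {Unit,Type} = (Z56, M), (Z56, M), (Z56, M), (Z56, M), (Z56, M), (Z56, M) ✓
The only Status value with inconsistent RHS is Status=494.

494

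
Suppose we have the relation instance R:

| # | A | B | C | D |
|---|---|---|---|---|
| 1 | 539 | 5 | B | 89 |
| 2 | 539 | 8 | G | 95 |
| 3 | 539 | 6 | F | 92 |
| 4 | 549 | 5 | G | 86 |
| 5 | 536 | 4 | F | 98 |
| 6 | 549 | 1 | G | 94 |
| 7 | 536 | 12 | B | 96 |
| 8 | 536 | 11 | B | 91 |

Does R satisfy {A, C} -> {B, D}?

No

(A=539, C=B): row 1 → {B,D} = (5, 89) ✓
(A=539, C=G): row 2 → {B,D} = (8, 95) ✓
(A=539, C=F): row 3 → {B,D} = (6, 92) ✓
(A=549, C=G): rows 4, 6 → {B,D} takes values {(5, 86), (1, 94)} — violation
(A=536, C=F): row 5 → {B,D} = (4, 98) ✓
(A=536, C=B): rows 7, 8 → {B,D} takes values {(12, 96), (11, 91)} — violation
Two rows agree on {A, C} but differ on {B, D}, so {A, C} -> {B, D} does not hold.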